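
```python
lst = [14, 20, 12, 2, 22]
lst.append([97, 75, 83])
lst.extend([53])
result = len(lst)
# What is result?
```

After line 1: lst = [14, 20, 12, 2, 22]
After line 2 (append adds [97, 75, 83] as single element): lst = [14, 20, 12, 2, 22, [97, 75, 83]]
After line 3 (extend unpacks [53], adds 53): lst = [14, 20, 12, 2, 22, [97, 75, 83], 53]
After line 4: result = len(lst) = 7

7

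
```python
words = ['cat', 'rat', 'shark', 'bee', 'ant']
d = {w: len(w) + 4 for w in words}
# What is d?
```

{'cat': 7, 'rat': 7, 'shark': 9, 'bee': 7, 'ant': 7}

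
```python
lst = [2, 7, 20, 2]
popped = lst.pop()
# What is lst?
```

[2, 7, 20]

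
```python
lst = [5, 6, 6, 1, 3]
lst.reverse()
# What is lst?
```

[3, 1, 6, 6, 5]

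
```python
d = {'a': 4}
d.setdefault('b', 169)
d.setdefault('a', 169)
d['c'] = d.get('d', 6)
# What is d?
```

After line 1: d = {'a': 4}
After line 2 (setdefault adds 'b'=169): d = {'a': 4, 'b': 169}
After line 3 (setdefault 'a' no-op, already exists): d = {'a': 4, 'b': 169}
After line 4 (get('d', 6) returns default since 'd' not in d): d = {'a': 4, 'b': 169, 'c': 6}

{'a': 4, 'b': 169, 'c': 6}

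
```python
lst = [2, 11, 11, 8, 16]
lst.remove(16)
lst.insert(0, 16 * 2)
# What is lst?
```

After line 1: lst = [2, 11, 11, 8, 16]
After line 2 (remove first 16): lst = [2, 11, 11, 8]
After line 3 (insert 32 at index 0): lst = [32, 2, 11, 11, 8]

[32, 2, 11, 11, 8]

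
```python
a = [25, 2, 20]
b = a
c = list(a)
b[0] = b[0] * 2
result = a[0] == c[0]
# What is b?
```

After line 1: a = [25, 2, 20]
After line 2 (b = a, alias): a = [25, 2, 20], b = [25, 2, 20]
After line 3 (c = list(a) is a copy, new object): c = [25, 2, 20]
After line 4 (b[0] = 25 * 2 = 50; mutates shared a/b): a = b = [50, 2, 20], c = [25, 2, 20]
After line 5 (a[0] = 50, c[0] = 25; result = False)

[50, 2, 20]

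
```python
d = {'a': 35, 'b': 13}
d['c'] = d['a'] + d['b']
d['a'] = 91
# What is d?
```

After line 1: d = {'a': 35, 'b': 13}
After line 2 (d['c'] = 35 + 13): d = {'a': 35, 'b': 13, 'c': 48}
After line 3: d = {'a': 91, 'b': 13, 'c': 48}

{'a': 91, 'b': 13, 'c': 48}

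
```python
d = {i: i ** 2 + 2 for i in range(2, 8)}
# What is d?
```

{2: 6, 3: 11, 4: 18, 5: 27, 6: 38, 7: 51}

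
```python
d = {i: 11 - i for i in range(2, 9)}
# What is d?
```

{2: 9, 3: 8, 4: 7, 5: 6, 6: 5, 7: 4, 8: 3}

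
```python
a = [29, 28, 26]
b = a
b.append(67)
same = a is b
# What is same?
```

After line 1: a = [29, 28, 26]
After line 2 (b = a is an alias, same object): a = [29, 28, 26], b = [29, 28, 26]
After line 3 (b.append mutates the shared list): a = [29, 28, 26, 67], b = [29, 28, 26, 67]
After line 4 (same = a is b; same object -> True): same = True

True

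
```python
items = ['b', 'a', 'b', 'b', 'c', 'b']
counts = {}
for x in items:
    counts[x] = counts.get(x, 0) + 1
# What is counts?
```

Initial: counts = {}, items = ['b', 'a', 'b', 'b', 'c', 'b']
See 'b': counts = {'b': 1}
See 'a': counts = {'b': 1, 'a': 1}
See 'b': counts = {'b': 2, 'a': 1}
See 'b': counts = {'b': 3, 'a': 1}
See 'c': counts = {'b': 3, 'a': 1, 'c': 1}
See 'b': counts = {'b': 4, 'a': 1, 'c': 1}

{'b': 4, 'a': 1, 'c': 1}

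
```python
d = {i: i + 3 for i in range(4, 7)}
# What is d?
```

{4: 7, 5: 8, 6: 9}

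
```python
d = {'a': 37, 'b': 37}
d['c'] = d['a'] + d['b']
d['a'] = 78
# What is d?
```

After line 1: d = {'a': 37, 'b': 37}
After line 2 (d['c'] = 37 + 37): d = {'a': 37, 'b': 37, 'c': 74}
After line 3: d = {'a': 78, 'b': 37, 'c': 74}

{'a': 78, 'b': 37, 'c': 74}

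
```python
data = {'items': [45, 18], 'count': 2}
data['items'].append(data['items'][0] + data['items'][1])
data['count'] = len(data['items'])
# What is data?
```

After line 1: data = {'items': [45, 18], 'count': 2}
After line 2 (append 45 + 18 = 63): data = {'items': [45, 18, 63], 'count': 2}
After line 3 (count = len(items) = 3): data = {'items': [45, 18, 63], 'count': 3}

{'items': [45, 18, 63], 'count': 3}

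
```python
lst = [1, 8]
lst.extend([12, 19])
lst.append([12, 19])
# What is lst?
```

After line 1: lst = [1, 8]
After line 2 (extend unpacks [12, 19]): lst = [1, 8, 12, 19]
After line 3 (append adds [12, 19] as single element): lst = [1, 8, 12, 19, [12, 19]]

[1, 8, 12, 19, [12, 19]]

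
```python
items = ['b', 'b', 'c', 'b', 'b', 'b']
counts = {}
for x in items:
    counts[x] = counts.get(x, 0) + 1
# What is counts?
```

Initial: counts = {}, items = ['b', 'b', 'c', 'b', 'b', 'b']
See 'b': counts = {'b': 1}
See 'b': counts = {'b': 2}
See 'c': counts = {'b': 2, 'c': 1}
See 'b': counts = {'b': 3, 'c': 1}
See 'b': counts = {'b': 4, 'c': 1}
See 'b': counts = {'b': 5, 'c': 1}

{'b': 5, 'c': 1}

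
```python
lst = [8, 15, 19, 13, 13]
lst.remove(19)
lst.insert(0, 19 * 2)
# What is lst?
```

After line 1: lst = [8, 15, 19, 13, 13]
After line 2 (remove first 19): lst = [8, 15, 13, 13]
After line 3 (insert 38 at index 0): lst = [38, 8, 15, 13, 13]

[38, 8, 15, 13, 13]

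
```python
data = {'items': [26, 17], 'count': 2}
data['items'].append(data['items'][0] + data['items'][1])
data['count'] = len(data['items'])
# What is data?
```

After line 1: data = {'items': [26, 17], 'count': 2}
After line 2 (append 26 + 17 = 43): data = {'items': [26, 17, 43], 'count': 2}
After line 3 (count = len(items) = 3): data = {'items': [26, 17, 43], 'count': 3}

{'items': [26, 17, 43], 'count': 3}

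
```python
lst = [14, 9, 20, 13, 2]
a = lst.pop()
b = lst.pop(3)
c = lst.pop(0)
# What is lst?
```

After line 1: lst = [14, 9, 20, 13, 2]
After line 2 (pop() -> a = 2): lst = [14, 9, 20, 13]
After line 3 (pop(3) -> b = 13): lst = [14, 9, 20]
After line 4 (pop(0) -> c = 14): lst = [9, 20]

[9, 20]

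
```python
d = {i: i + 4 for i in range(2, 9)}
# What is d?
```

{2: 6, 3: 7, 4: 8, 5: 9, 6: 10, 7: 11, 8: 12}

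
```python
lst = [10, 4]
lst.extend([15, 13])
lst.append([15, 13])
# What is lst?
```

After line 1: lst = [10, 4]
After line 2 (extend unpacks [15, 13]): lst = [10, 4, 15, 13]
After line 3 (append adds [15, 13] as single element): lst = [10, 4, 15, 13, [15, 13]]

[10, 4, 15, 13, [15, 13]]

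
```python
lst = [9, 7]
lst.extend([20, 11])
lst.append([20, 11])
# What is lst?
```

After line 1: lst = [9, 7]
After line 2 (extend unpacks [20, 11]): lst = [9, 7, 20, 11]
After line 3 (append adds [20, 11] as single element): lst = [9, 7, 20, 11, [20, 11]]

[9, 7, 20, 11, [20, 11]]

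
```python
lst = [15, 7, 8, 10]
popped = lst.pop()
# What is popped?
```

10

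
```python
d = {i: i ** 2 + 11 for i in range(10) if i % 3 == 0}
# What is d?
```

{0: 11, 3: 20, 6: 47, 9: 92}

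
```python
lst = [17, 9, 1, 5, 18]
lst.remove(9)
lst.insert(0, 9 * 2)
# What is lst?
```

After line 1: lst = [17, 9, 1, 5, 18]
After line 2 (remove first 9): lst = [17, 1, 5, 18]
After line 3 (insert 18 at index 0): lst = [18, 17, 1, 5, 18]

[18, 17, 1, 5, 18]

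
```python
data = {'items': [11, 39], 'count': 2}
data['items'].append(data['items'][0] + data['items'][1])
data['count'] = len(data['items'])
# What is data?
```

After line 1: data = {'items': [11, 39], 'count': 2}
After line 2 (append 11 + 39 = 50): data = {'items': [11, 39, 50], 'count': 2}
After line 3 (count = len(items) = 3): data = {'items': [11, 39, 50], 'count': 3}

{'items': [11, 39, 50], 'count': 3}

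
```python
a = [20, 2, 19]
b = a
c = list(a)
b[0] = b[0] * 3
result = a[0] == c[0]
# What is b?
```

After line 1: a = [20, 2, 19]
After line 2 (b = a, alias): a = [20, 2, 19], b = [20, 2, 19]
After line 3 (c = list(a) is a copy, new object): c = [20, 2, 19]
After line 4 (b[0] = 20 * 3 = 60; mutates shared a/b): a = b = [60, 2, 19], c = [20, 2, 19]
After line 5 (a[0] = 60, c[0] = 20; result = False)

[60, 2, 19]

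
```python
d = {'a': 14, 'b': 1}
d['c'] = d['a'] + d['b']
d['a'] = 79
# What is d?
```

After line 1: d = {'a': 14, 'b': 1}
After line 2 (d['c'] = 14 + 1): d = {'a': 14, 'b': 1, 'c': 15}
After line 3: d = {'a': 79, 'b': 1, 'c': 15}

{'a': 79, 'b': 1, 'c': 15}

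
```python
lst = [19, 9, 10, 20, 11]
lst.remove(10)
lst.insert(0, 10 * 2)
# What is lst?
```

After line 1: lst = [19, 9, 10, 20, 11]
After line 2 (remove first 10): lst = [19, 9, 20, 11]
After line 3 (insert 20 at index 0): lst = [20, 19, 9, 20, 11]

[20, 19, 9, 20, 11]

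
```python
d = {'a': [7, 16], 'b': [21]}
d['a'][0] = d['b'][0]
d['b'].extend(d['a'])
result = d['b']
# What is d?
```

After line 1: d = {'a': [7, 16], 'b': [21]}
After line 2 (a[0] = b[0] = 21): d = {'a': [21, 16], 'b': [21]}
After line 3 (b.extend(a) appends [21, 16]): d = {'a': [21, 16], 'b': [21, 21, 16]}
After line 4: result = d['b'] = [21, 21, 16]

{'a': [21, 16], 'b': [21, 21, 16]}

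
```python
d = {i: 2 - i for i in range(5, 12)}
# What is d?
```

{5: -3, 6: -4, 7: -5, 8: -6, 9: -7, 10: -8, 11: -9}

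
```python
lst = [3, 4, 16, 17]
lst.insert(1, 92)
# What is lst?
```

[3, 92, 4, 16, 17]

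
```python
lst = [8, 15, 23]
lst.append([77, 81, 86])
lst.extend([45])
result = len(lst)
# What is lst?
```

After line 1: lst = [8, 15, 23]
After line 2 (append adds [77, 81, 86] as single element): lst = [8, 15, 23, [77, 81, 86]]
After line 3 (extend unpacks [45], adds 45): lst = [8, 15, 23, [77, 81, 86], 45]
After line 4: result = len(lst) = 5

[8, 15, 23, [77, 81, 86], 45]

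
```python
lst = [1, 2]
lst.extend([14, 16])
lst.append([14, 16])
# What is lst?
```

After line 1: lst = [1, 2]
After line 2 (extend unpacks [14, 16]): lst = [1, 2, 14, 16]
After line 3 (append adds [14, 16] as single element): lst = [1, 2, 14, 16, [14, 16]]

[1, 2, 14, 16, [14, 16]]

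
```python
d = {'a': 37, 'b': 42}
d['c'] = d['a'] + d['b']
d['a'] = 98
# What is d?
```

After line 1: d = {'a': 37, 'b': 42}
After line 2 (d['c'] = 37 + 42): d = {'a': 37, 'b': 42, 'c': 79}
After line 3: d = {'a': 98, 'b': 42, 'c': 79}

{'a': 98, 'b': 42, 'c': 79}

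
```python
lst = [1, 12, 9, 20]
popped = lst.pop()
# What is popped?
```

20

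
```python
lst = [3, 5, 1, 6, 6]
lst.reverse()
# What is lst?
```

[6, 6, 1, 5, 3]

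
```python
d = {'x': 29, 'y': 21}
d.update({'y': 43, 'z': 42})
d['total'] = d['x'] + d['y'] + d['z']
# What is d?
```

After line 1: d = {'x': 29, 'y': 21}
After line 2 (y overwritten, z added): d = {'x': 29, 'y': 43, 'z': 42}
After line 3 (total = 29 + 43 + 42 = 114): d = {'x': 29, 'y': 43, 'z': 42, 'total': 114}

{'x': 29, 'y': 43, 'z': 42, 'total': 114}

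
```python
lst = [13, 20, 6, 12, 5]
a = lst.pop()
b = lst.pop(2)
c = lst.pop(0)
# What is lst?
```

After line 1: lst = [13, 20, 6, 12, 5]
After line 2 (pop() -> a = 5): lst = [13, 20, 6, 12]
After line 3 (pop(2) -> b = 6): lst = [13, 20, 12]
After line 4 (pop(0) -> c = 13): lst = [20, 12]

[20, 12]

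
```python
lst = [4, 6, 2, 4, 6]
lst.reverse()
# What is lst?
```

[6, 4, 2, 6, 4]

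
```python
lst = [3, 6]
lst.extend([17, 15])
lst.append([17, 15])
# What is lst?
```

After line 1: lst = [3, 6]
After line 2 (extend unpacks [17, 15]): lst = [3, 6, 17, 15]
After line 3 (append adds [17, 15] as single element): lst = [3, 6, 17, 15, [17, 15]]

[3, 6, 17, 15, [17, 15]]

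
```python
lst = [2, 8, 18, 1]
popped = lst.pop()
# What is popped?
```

1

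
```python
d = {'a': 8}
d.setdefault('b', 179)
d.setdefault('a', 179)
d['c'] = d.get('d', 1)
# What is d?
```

After line 1: d = {'a': 8}
After line 2 (setdefault adds 'b'=179): d = {'a': 8, 'b': 179}
After line 3 (setdefault 'a' no-op, already exists): d = {'a': 8, 'b': 179}
After line 4 (get('d', 1) returns default since 'd' not in d): d = {'a': 8, 'b': 179, 'c': 1}

{'a': 8, 'b': 179, 'c': 1}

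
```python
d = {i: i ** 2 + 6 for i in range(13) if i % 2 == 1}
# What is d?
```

{1: 7, 3: 15, 5: 31, 7: 55, 9: 87, 11: 127}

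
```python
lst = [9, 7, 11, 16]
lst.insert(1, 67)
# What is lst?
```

[9, 67, 7, 11, 16]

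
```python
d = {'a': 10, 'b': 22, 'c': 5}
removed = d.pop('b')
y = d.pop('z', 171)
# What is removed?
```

After line 1: d = {'a': 10, 'b': 22, 'c': 5}
After line 2 (pop 'b' returns 22): d = {'a': 10, 'c': 5}, removed = 22
After line 3 (pop 'z' missing, returns default 171): d = {'a': 10, 'c': 5}, y = 171

22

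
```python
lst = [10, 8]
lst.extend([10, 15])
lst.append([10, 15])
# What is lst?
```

After line 1: lst = [10, 8]
After line 2 (extend unpacks [10, 15]): lst = [10, 8, 10, 15]
After line 3 (append adds [10, 15] as single element): lst = [10, 8, 10, 15, [10, 15]]

[10, 8, 10, 15, [10, 15]]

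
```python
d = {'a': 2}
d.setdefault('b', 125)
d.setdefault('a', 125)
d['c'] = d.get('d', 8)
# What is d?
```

After line 1: d = {'a': 2}
After line 2 (setdefault adds 'b'=125): d = {'a': 2, 'b': 125}
After line 3 (setdefault 'a' no-op, already exists): d = {'a': 2, 'b': 125}
After line 4 (get('d', 8) returns default since 'd' not in d): d = {'a': 2, 'b': 125, 'c': 8}

{'a': 2, 'b': 125, 'c': 8}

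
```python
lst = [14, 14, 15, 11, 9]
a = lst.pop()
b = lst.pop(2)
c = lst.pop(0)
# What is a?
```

After line 1: lst = [14, 14, 15, 11, 9]
After line 2 (pop() -> a = 9): lst = [14, 14, 15, 11]
After line 3 (pop(2) -> b = 15): lst = [14, 14, 11]
After line 4 (pop(0) -> c = 14): lst = [14, 11]

9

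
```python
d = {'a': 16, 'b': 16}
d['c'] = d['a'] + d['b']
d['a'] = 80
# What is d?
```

After line 1: d = {'a': 16, 'b': 16}
After line 2 (d['c'] = 16 + 16): d = {'a': 16, 'b': 16, 'c': 32}
After line 3: d = {'a': 80, 'b': 16, 'c': 32}

{'a': 80, 'b': 16, 'c': 32}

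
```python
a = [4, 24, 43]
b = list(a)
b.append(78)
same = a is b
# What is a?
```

After line 1: a = [4, 24, 43]
After line 2 (b = list(a) is a shallow copy, new object): a = [4, 24, 43], b = [4, 24, 43]
After line 3 (append only mutates b): a = [4, 24, 43], b = [4, 24, 43, 78]
After line 4 (same = a is b; different objects -> False): same = False

[4, 24, 43]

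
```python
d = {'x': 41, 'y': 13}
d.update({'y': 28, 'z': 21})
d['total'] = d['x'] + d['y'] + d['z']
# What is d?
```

After line 1: d = {'x': 41, 'y': 13}
After line 2 (y overwritten, z added): d = {'x': 41, 'y': 28, 'z': 21}
After line 3 (total = 41 + 28 + 21 = 90): d = {'x': 41, 'y': 28, 'z': 21, 'total': 90}

{'x': 41, 'y': 28, 'z': 21, 'total': 90}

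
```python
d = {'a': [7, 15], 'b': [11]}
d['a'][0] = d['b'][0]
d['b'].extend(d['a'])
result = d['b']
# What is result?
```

After line 1: d = {'a': [7, 15], 'b': [11]}
After line 2 (a[0] = b[0] = 11): d = {'a': [11, 15], 'b': [11]}
After line 3 (b.extend(a) appends [11, 15]): d = {'a': [11, 15], 'b': [11, 11, 15]}
After line 4: result = d['b'] = [11, 11, 15]

[11, 11, 15]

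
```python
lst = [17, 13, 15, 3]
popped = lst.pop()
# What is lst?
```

[17, 13, 15]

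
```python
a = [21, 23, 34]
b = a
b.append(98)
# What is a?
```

After line 1: a = [21, 23, 34]
After line 2 (b = a is an alias, same object): a = [21, 23, 34], b = [21, 23, 34]
After line 3 (b.append mutates the shared list): a = [21, 23, 34, 98], b = [21, 23, 34, 98]

[21, 23, 34, 98]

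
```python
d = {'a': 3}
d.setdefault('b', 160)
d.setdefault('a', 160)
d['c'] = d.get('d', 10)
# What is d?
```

After line 1: d = {'a': 3}
After line 2 (setdefault adds 'b'=160): d = {'a': 3, 'b': 160}
After line 3 (setdefault 'a' no-op, already exists): d = {'a': 3, 'b': 160}
After line 4 (get('d', 10) returns default since 'd' not in d): d = {'a': 3, 'b': 160, 'c': 10}

{'a': 3, 'b': 160, 'c': 10}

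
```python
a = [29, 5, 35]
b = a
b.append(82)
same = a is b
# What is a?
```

After line 1: a = [29, 5, 35]
After line 2 (b = a is an alias, same object): a = [29, 5, 35], b = [29, 5, 35]
After line 3 (b.append mutates the shared list): a = [29, 5, 35, 82], b = [29, 5, 35, 82]
After line 4 (same = a is b; same object -> True): same = True

[29, 5, 35, 82]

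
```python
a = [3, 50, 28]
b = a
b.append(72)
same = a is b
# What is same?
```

After line 1: a = [3, 50, 28]
After line 2 (b = a is an alias, same object): a = [3, 50, 28], b = [3, 50, 28]
After line 3 (b.append mutates the shared list): a = [3, 50, 28, 72], b = [3, 50, 28, 72]
After line 4 (same = a is b; same object -> True): same = True

True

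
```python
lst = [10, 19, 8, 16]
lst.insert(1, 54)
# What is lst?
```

[10, 54, 19, 8, 16]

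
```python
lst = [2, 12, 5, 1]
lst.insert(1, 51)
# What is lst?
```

[2, 51, 12, 5, 1]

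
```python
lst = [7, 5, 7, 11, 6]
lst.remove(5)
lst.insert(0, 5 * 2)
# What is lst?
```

After line 1: lst = [7, 5, 7, 11, 6]
After line 2 (remove first 5): lst = [7, 7, 11, 6]
After line 3 (insert 10 at index 0): lst = [10, 7, 7, 11, 6]

[10, 7, 7, 11, 6]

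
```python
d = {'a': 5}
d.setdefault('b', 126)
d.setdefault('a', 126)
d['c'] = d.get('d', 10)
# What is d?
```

After line 1: d = {'a': 5}
After line 2 (setdefault adds 'b'=126): d = {'a': 5, 'b': 126}
After line 3 (setdefault 'a' no-op, already exists): d = {'a': 5, 'b': 126}
After line 4 (get('d', 10) returns default since 'd' not in d): d = {'a': 5, 'b': 126, 'c': 10}

{'a': 5, 'b': 126, 'c': 10}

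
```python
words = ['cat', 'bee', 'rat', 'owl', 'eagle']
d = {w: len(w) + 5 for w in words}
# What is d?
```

{'cat': 8, 'bee': 8, 'rat': 8, 'owl': 8, 'eagle': 10}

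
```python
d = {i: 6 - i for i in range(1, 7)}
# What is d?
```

{1: 5, 2: 4, 3: 3, 4: 2, 5: 1, 6: 0}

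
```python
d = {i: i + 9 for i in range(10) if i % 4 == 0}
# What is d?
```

{0: 9, 4: 13, 8: 17}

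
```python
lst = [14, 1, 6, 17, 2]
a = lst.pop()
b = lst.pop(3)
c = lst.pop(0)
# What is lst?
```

After line 1: lst = [14, 1, 6, 17, 2]
After line 2 (pop() -> a = 2): lst = [14, 1, 6, 17]
After line 3 (pop(3) -> b = 17): lst = [14, 1, 6]
After line 4 (pop(0) -> c = 14): lst = [1, 6]

[1, 6]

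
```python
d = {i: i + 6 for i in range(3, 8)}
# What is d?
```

{3: 9, 4: 10, 5: 11, 6: 12, 7: 13}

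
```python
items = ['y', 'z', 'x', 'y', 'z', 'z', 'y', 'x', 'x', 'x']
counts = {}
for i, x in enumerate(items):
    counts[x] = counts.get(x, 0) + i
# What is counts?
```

Initial: counts = {}, items = ['y', 'z', 'x', 'y', 'z', 'z', 'y', 'x', 'x', 'x']
i=0, x='y': counts = {'y': 0}
i=1, x='z': counts = {'y': 0, 'z': 1}
i=2, x='x': counts = {'y': 0, 'z': 1, 'x': 2}
i=3, x='y': counts = {'y': 3, 'z': 1, 'x': 2}
i=4, x='z': counts = {'y': 3, 'z': 5, 'x': 2}
i=5, x='z': counts = {'y': 3, 'z': 10, 'x': 2}
i=6, x='y': counts = {'y': 9, 'z': 10, 'x': 2}
i=7, x='x': counts = {'y': 9, 'z': 10, 'x': 9}
i=8, x='x': counts = {'y': 9, 'z': 10, 'x': 17}
i=9, x='x': counts = {'y': 9, 'z': 10, 'x': 26}

{'y': 9, 'z': 10, 'x': 26}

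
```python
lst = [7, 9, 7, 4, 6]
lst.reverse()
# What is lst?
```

[6, 4, 7, 9, 7]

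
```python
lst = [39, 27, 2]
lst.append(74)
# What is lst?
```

[39, 27, 2, 74]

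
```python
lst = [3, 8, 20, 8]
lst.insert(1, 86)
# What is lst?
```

[3, 86, 8, 20, 8]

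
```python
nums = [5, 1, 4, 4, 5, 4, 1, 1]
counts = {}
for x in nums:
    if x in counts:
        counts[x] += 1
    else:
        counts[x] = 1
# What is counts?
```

Initial: counts = {}, nums = [5, 1, 4, 4, 5, 4, 1, 1]
See 5: counts = {5: 1}
See 1: counts = {5: 1, 1: 1}
See 4: counts = {5: 1, 1: 1, 4: 1}
See 4: counts = {5: 1, 1: 1, 4: 2}
See 5: counts = {5: 2, 1: 1, 4: 2}
See 4: counts = {5: 2, 1: 1, 4: 3}
See 1: counts = {5: 2, 1: 2, 4: 3}
See 1: counts = {5: 2, 1: 3, 4: 3}

{5: 2, 1: 3, 4: 3}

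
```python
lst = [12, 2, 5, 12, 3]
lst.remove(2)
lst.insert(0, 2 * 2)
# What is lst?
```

After line 1: lst = [12, 2, 5, 12, 3]
After line 2 (remove first 2): lst = [12, 5, 12, 3]
After line 3 (insert 4 at index 0): lst = [4, 12, 5, 12, 3]

[4, 12, 5, 12, 3]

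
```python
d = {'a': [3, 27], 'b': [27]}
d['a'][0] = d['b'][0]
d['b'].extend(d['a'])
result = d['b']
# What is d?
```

After line 1: d = {'a': [3, 27], 'b': [27]}
After line 2 (a[0] = b[0] = 27): d = {'a': [27, 27], 'b': [27]}
After line 3 (b.extend(a) appends [27, 27]): d = {'a': [27, 27], 'b': [27, 27, 27]}
After line 4: result = d['b'] = [27, 27, 27]

{'a': [27, 27], 'b': [27, 27, 27]}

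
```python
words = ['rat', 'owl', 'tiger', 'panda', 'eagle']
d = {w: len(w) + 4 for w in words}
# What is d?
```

{'rat': 7, 'owl': 7, 'tiger': 9, 'panda': 9, 'eagle': 9}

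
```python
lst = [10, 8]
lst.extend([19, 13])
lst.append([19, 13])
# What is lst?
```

After line 1: lst = [10, 8]
After line 2 (extend unpacks [19, 13]): lst = [10, 8, 19, 13]
After line 3 (append adds [19, 13] as single element): lst = [10, 8, 19, 13, [19, 13]]

[10, 8, 19, 13, [19, 13]]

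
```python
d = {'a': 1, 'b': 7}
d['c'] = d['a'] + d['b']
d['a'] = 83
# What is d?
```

After line 1: d = {'a': 1, 'b': 7}
After line 2 (d['c'] = 1 + 7): d = {'a': 1, 'b': 7, 'c': 8}
After line 3: d = {'a': 83, 'b': 7, 'c': 8}

{'a': 83, 'b': 7, 'c': 8}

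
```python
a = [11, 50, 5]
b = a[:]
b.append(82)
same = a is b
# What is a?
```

After line 1: a = [11, 50, 5]
After line 2 (b = a[:] is a shallow copy, new object): a = [11, 50, 5], b = [11, 50, 5]
After line 3 (append only mutates b): a = [11, 50, 5], b = [11, 50, 5, 82]
After line 4 (same = a is b; different objects -> False): same = False

[11, 50, 5]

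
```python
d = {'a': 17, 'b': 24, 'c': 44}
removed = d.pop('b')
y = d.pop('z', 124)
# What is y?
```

After line 1: d = {'a': 17, 'b': 24, 'c': 44}
After line 2 (pop 'b' returns 24): d = {'a': 17, 'c': 44}, removed = 24
After line 3 (pop 'z' missing, returns default 124): d = {'a': 17, 'c': 44}, y = 124

124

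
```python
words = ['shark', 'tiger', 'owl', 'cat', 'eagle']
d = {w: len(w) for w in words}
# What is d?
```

{'shark': 5, 'tiger': 5, 'owl': 3, 'cat': 3, 'eagle': 5}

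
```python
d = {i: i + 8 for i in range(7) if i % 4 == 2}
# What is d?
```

{2: 10, 6: 14}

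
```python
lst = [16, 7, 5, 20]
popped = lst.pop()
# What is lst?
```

[16, 7, 5]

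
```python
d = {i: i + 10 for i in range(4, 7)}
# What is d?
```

{4: 14, 5: 15, 6: 16}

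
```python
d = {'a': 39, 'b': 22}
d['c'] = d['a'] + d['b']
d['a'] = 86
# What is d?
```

After line 1: d = {'a': 39, 'b': 22}
After line 2 (d['c'] = 39 + 22): d = {'a': 39, 'b': 22, 'c': 61}
After line 3: d = {'a': 86, 'b': 22, 'c': 61}

{'a': 86, 'b': 22, 'c': 61}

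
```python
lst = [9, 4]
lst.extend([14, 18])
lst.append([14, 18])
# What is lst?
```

After line 1: lst = [9, 4]
After line 2 (extend unpacks [14, 18]): lst = [9, 4, 14, 18]
After line 3 (append adds [14, 18] as single element): lst = [9, 4, 14, 18, [14, 18]]

[9, 4, 14, 18, [14, 18]]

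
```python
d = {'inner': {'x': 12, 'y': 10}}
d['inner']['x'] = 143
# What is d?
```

After line 1: d = {'inner': {'x': 12, 'y': 10}}
After line 2 (inner x overwritten): d = {'inner': {'x': 143, 'y': 10}}

{'inner': {'x': 143, 'y': 10}}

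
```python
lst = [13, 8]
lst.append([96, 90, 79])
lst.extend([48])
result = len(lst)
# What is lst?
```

After line 1: lst = [13, 8]
After line 2 (append adds [96, 90, 79] as single element): lst = [13, 8, [96, 90, 79]]
After line 3 (extend unpacks [48], adds 48): lst = [13, 8, [96, 90, 79], 48]
After line 4: result = len(lst) = 4

[13, 8, [96, 90, 79], 48]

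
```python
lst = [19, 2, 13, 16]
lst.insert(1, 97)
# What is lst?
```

[19, 97, 2, 13, 16]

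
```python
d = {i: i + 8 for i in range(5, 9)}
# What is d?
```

{5: 13, 6: 14, 7: 15, 8: 16}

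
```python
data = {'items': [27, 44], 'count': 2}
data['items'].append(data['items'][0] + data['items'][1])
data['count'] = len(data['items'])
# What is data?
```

After line 1: data = {'items': [27, 44], 'count': 2}
After line 2 (append 27 + 44 = 71): data = {'items': [27, 44, 71], 'count': 2}
After line 3 (count = len(items) = 3): data = {'items': [27, 44, 71], 'count': 3}

{'items': [27, 44, 71], 'count': 3}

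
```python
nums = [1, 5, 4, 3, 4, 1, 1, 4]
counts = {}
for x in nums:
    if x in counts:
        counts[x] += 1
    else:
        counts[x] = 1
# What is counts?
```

Initial: counts = {}, nums = [1, 5, 4, 3, 4, 1, 1, 4]
See 1: counts = {1: 1}
See 5: counts = {1: 1, 5: 1}
See 4: counts = {1: 1, 5: 1, 4: 1}
See 3: counts = {1: 1, 5: 1, 4: 1, 3: 1}
See 4: counts = {1: 1, 5: 1, 4: 2, 3: 1}
See 1: counts = {1: 2, 5: 1, 4: 2, 3: 1}
See 1: counts = {1: 3, 5: 1, 4: 2, 3: 1}
See 4: counts = {1: 3, 5: 1, 4: 3, 3: 1}

{1: 3, 5: 1, 4: 3, 3: 1}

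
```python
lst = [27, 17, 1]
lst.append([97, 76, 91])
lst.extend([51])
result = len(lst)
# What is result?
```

After line 1: lst = [27, 17, 1]
After line 2 (append adds [97, 76, 91] as single element): lst = [27, 17, 1, [97, 76, 91]]
After line 3 (extend unpacks [51], adds 51): lst = [27, 17, 1, [97, 76, 91], 51]
After line 4: result = len(lst) = 5

5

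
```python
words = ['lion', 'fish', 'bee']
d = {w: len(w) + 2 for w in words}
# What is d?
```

{'lion': 6, 'fish': 6, 'bee': 5}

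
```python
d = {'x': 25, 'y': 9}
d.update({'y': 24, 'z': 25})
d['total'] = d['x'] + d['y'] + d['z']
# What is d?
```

After line 1: d = {'x': 25, 'y': 9}
After line 2 (y overwritten, z added): d = {'x': 25, 'y': 24, 'z': 25}
After line 3 (total = 25 + 24 + 25 = 74): d = {'x': 25, 'y': 24, 'z': 25, 'total': 74}

{'x': 25, 'y': 24, 'z': 25, 'total': 74}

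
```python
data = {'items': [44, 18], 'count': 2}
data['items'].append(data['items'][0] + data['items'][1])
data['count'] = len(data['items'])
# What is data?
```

After line 1: data = {'items': [44, 18], 'count': 2}
After line 2 (append 44 + 18 = 62): data = {'items': [44, 18, 62], 'count': 2}
After line 3 (count = len(items) = 3): data = {'items': [44, 18, 62], 'count': 3}

{'items': [44, 18, 62], 'count': 3}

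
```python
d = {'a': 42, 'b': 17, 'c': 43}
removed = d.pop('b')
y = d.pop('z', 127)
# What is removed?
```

After line 1: d = {'a': 42, 'b': 17, 'c': 43}
After line 2 (pop 'b' returns 17): d = {'a': 42, 'c': 43}, removed = 17
After line 3 (pop 'z' missing, returns default 127): d = {'a': 42, 'c': 43}, y = 127

17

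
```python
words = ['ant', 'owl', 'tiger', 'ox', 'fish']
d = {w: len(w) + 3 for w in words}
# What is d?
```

{'ant': 6, 'owl': 6, 'tiger': 8, 'ox': 5, 'fish': 7}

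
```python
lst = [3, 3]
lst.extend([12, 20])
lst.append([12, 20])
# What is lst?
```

After line 1: lst = [3, 3]
After line 2 (extend unpacks [12, 20]): lst = [3, 3, 12, 20]
After line 3 (append adds [12, 20] as single element): lst = [3, 3, 12, 20, [12, 20]]

[3, 3, 12, 20, [12, 20]]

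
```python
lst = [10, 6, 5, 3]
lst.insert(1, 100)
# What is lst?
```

[10, 100, 6, 5, 3]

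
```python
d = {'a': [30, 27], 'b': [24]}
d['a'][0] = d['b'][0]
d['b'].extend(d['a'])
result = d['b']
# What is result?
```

After line 1: d = {'a': [30, 27], 'b': [24]}
After line 2 (a[0] = b[0] = 24): d = {'a': [24, 27], 'b': [24]}
After line 3 (b.extend(a) appends [24, 27]): d = {'a': [24, 27], 'b': [24, 24, 27]}
After line 4: result = d['b'] = [24, 24, 27]

[24, 24, 27]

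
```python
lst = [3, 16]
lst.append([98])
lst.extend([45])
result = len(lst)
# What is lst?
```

After line 1: lst = [3, 16]
After line 2 (append adds [98] as single element): lst = [3, 16, [98]]
After line 3 (extend unpacks [45], adds 45): lst = [3, 16, [98], 45]
After line 4: result = len(lst) = 4

[3, 16, [98], 45]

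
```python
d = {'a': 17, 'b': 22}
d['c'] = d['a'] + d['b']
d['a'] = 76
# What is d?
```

After line 1: d = {'a': 17, 'b': 22}
After line 2 (d['c'] = 17 + 22): d = {'a': 17, 'b': 22, 'c': 39}
After line 3: d = {'a': 76, 'b': 22, 'c': 39}

{'a': 76, 'b': 22, 'c': 39}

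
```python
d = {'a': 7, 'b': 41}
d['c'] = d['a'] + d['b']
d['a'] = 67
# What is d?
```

After line 1: d = {'a': 7, 'b': 41}
After line 2 (d['c'] = 7 + 41): d = {'a': 7, 'b': 41, 'c': 48}
After line 3: d = {'a': 67, 'b': 41, 'c': 48}

{'a': 67, 'b': 41, 'c': 48}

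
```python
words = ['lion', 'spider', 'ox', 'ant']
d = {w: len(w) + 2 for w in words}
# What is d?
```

{'lion': 6, 'spider': 8, 'ox': 4, 'ant': 5}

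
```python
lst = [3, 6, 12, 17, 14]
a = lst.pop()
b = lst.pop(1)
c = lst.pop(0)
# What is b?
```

After line 1: lst = [3, 6, 12, 17, 14]
After line 2 (pop() -> a = 14): lst = [3, 6, 12, 17]
After line 3 (pop(1) -> b = 6): lst = [3, 12, 17]
After line 4 (pop(0) -> c = 3): lst = [12, 17]

6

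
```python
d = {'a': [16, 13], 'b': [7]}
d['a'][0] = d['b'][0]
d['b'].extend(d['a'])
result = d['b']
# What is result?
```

After line 1: d = {'a': [16, 13], 'b': [7]}
After line 2 (a[0] = b[0] = 7): d = {'a': [7, 13], 'b': [7]}
After line 3 (b.extend(a) appends [7, 13]): d = {'a': [7, 13], 'b': [7, 7, 13]}
After line 4: result = d['b'] = [7, 7, 13]

[7, 7, 13]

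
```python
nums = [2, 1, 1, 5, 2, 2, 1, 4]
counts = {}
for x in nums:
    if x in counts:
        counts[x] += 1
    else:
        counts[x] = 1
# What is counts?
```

Initial: counts = {}, nums = [2, 1, 1, 5, 2, 2, 1, 4]
See 2: counts = {2: 1}
See 1: counts = {2: 1, 1: 1}
See 1: counts = {2: 1, 1: 2}
See 5: counts = {2: 1, 1: 2, 5: 1}
See 2: counts = {2: 2, 1: 2, 5: 1}
See 2: counts = {2: 3, 1: 2, 5: 1}
See 1: counts = {2: 3, 1: 3, 5: 1}
See 4: counts = {2: 3, 1: 3, 5: 1, 4: 1}

{2: 3, 1: 3, 5: 1, 4: 1}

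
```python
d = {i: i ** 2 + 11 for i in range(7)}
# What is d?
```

{0: 11, 1: 12, 2: 15, 3: 20, 4: 27, 5: 36, 6: 47}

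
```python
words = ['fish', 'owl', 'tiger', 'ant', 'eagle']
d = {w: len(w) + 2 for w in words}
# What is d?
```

{'fish': 6, 'owl': 5, 'tiger': 7, 'ant': 5, 'eagle': 7}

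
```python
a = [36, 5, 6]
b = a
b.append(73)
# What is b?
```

After line 1: a = [36, 5, 6]
After line 2 (b = a is an alias, same object): a = [36, 5, 6], b = [36, 5, 6]
After line 3 (b.append mutates the shared list): a = [36, 5, 6, 73], b = [36, 5, 6, 73]

[36, 5, 6, 73]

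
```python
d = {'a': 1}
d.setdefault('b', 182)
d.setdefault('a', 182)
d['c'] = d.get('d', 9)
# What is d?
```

After line 1: d = {'a': 1}
After line 2 (setdefault adds 'b'=182): d = {'a': 1, 'b': 182}
After line 3 (setdefault 'a' no-op, already exists): d = {'a': 1, 'b': 182}
After line 4 (get('d', 9) returns default since 'd' not in d): d = {'a': 1, 'b': 182, 'c': 9}

{'a': 1, 'b': 182, 'c': 9}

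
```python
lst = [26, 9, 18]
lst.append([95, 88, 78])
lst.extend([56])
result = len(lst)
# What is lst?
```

After line 1: lst = [26, 9, 18]
After line 2 (append adds [95, 88, 78] as single element): lst = [26, 9, 18, [95, 88, 78]]
After line 3 (extend unpacks [56], adds 56): lst = [26, 9, 18, [95, 88, 78], 56]
After line 4: result = len(lst) = 5

[26, 9, 18, [95, 88, 78], 56]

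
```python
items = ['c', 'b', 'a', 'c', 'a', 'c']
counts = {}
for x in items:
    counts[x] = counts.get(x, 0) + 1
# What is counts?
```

Initial: counts = {}, items = ['c', 'b', 'a', 'c', 'a', 'c']
See 'c': counts = {'c': 1}
See 'b': counts = {'c': 1, 'b': 1}
See 'a': counts = {'c': 1, 'b': 1, 'a': 1}
See 'c': counts = {'c': 2, 'b': 1, 'a': 1}
See 'a': counts = {'c': 2, 'b': 1, 'a': 2}
See 'c': counts = {'c': 3, 'b': 1, 'a': 2}

{'c': 3, 'b': 1, 'a': 2}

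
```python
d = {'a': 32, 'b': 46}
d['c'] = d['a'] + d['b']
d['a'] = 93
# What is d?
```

After line 1: d = {'a': 32, 'b': 46}
After line 2 (d['c'] = 32 + 46): d = {'a': 32, 'b': 46, 'c': 78}
After line 3: d = {'a': 93, 'b': 46, 'c': 78}

{'a': 93, 'b': 46, 'c': 78}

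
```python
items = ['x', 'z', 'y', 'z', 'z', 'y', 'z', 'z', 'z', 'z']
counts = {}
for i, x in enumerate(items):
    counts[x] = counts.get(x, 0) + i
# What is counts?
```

Initial: counts = {}, items = ['x', 'z', 'y', 'z', 'z', 'y', 'z', 'z', 'z', 'z']
i=0, x='x': counts = {'x': 0}
i=1, x='z': counts = {'x': 0, 'z': 1}
i=2, x='y': counts = {'x': 0, 'z': 1, 'y': 2}
i=3, x='z': counts = {'x': 0, 'z': 4, 'y': 2}
i=4, x='z': counts = {'x': 0, 'z': 8, 'y': 2}
i=5, x='y': counts = {'x': 0, 'z': 8, 'y': 7}
i=6, x='z': counts = {'x': 0, 'z': 14, 'y': 7}
i=7, x='z': counts = {'x': 0, 'z': 21, 'y': 7}
i=8, x='z': counts = {'x': 0, 'z': 29, 'y': 7}
i=9, x='z': counts = {'x': 0, 'z': 38, 'y': 7}

{'x': 0, 'z': 38, 'y': 7}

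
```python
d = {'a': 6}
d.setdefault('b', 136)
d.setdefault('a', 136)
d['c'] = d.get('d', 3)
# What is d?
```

After line 1: d = {'a': 6}
After line 2 (setdefault adds 'b'=136): d = {'a': 6, 'b': 136}
After line 3 (setdefault 'a' no-op, already exists): d = {'a': 6, 'b': 136}
After line 4 (get('d', 3) returns default since 'd' not in d): d = {'a': 6, 'b': 136, 'c': 3}

{'a': 6, 'b': 136, 'c': 3}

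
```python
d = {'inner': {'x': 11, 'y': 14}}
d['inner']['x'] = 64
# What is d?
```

After line 1: d = {'inner': {'x': 11, 'y': 14}}
After line 2 (inner x overwritten): d = {'inner': {'x': 64, 'y': 14}}

{'inner': {'x': 64, 'y': 14}}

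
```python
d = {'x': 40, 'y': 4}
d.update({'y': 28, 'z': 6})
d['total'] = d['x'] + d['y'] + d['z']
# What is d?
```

After line 1: d = {'x': 40, 'y': 4}
After line 2 (y overwritten, z added): d = {'x': 40, 'y': 28, 'z': 6}
After line 3 (total = 40 + 28 + 6 = 74): d = {'x': 40, 'y': 28, 'z': 6, 'total': 74}

{'x': 40, 'y': 28, 'z': 6, 'total': 74}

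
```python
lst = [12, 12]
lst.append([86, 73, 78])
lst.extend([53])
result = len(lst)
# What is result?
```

After line 1: lst = [12, 12]
After line 2 (append adds [86, 73, 78] as single element): lst = [12, 12, [86, 73, 78]]
After line 3 (extend unpacks [53], adds 53): lst = [12, 12, [86, 73, 78], 53]
After line 4: result = len(lst) = 4

4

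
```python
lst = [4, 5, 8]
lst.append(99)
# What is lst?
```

[4, 5, 8, 99]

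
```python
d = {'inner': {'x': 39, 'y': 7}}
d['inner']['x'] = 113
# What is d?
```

After line 1: d = {'inner': {'x': 39, 'y': 7}}
After line 2 (inner x overwritten): d = {'inner': {'x': 113, 'y': 7}}

{'inner': {'x': 113, 'y': 7}}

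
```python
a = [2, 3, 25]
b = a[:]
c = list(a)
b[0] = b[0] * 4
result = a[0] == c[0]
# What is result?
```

After line 1: a = [2, 3, 25]
After line 2 (b = a[:], copy): a = [2, 3, 25], b = [2, 3, 25]
After line 3 (c = list(a) is a copy, new object): c = [2, 3, 25]
After line 4 (b[0] = 2 * 4 = 8; only b mutates (copy)): a = [2, 3, 25], b = [8, 3, 25], c = [2, 3, 25]
After line 5 (a[0] = 2, c[0] = 2; result = True)

True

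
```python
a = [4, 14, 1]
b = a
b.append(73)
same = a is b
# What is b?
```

After line 1: a = [4, 14, 1]
After line 2 (b = a is an alias, same object): a = [4, 14, 1], b = [4, 14, 1]
After line 3 (b.append mutates the shared list): a = [4, 14, 1, 73], b = [4, 14, 1, 73]
After line 4 (same = a is b; same object -> True): same = True

[4, 14, 1, 73]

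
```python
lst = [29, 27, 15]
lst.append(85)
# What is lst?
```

[29, 27, 15, 85]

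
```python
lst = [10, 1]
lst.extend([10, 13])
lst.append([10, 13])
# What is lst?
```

After line 1: lst = [10, 1]
After line 2 (extend unpacks [10, 13]): lst = [10, 1, 10, 13]
After line 3 (append adds [10, 13] as single element): lst = [10, 1, 10, 13, [10, 13]]

[10, 1, 10, 13, [10, 13]]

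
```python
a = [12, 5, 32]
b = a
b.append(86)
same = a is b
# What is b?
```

After line 1: a = [12, 5, 32]
After line 2 (b = a is an alias, same object): a = [12, 5, 32], b = [12, 5, 32]
After line 3 (b.append mutates the shared list): a = [12, 5, 32, 86], b = [12, 5, 32, 86]
After line 4 (same = a is b; same object -> True): same = True

[12, 5, 32, 86]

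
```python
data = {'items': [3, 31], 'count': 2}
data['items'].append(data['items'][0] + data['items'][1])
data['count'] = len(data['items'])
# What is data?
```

After line 1: data = {'items': [3, 31], 'count': 2}
After line 2 (append 3 + 31 = 34): data = {'items': [3, 31, 34], 'count': 2}
After line 3 (count = len(items) = 3): data = {'items': [3, 31, 34], 'count': 3}

{'items': [3, 31, 34], 'count': 3}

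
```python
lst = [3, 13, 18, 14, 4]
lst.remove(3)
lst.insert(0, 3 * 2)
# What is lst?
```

After line 1: lst = [3, 13, 18, 14, 4]
After line 2 (remove first 3): lst = [13, 18, 14, 4]
After line 3 (insert 6 at index 0): lst = [6, 13, 18, 14, 4]

[6, 13, 18, 14, 4]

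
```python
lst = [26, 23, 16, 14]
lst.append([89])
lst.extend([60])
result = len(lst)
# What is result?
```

After line 1: lst = [26, 23, 16, 14]
After line 2 (append adds [89] as single element): lst = [26, 23, 16, 14, [89]]
After line 3 (extend unpacks [60], adds 60): lst = [26, 23, 16, 14, [89], 60]
After line 4: result = len(lst) = 6

6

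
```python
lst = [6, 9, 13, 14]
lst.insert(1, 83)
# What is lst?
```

[6, 83, 9, 13, 14]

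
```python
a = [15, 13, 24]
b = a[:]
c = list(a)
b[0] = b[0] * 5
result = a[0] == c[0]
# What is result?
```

After line 1: a = [15, 13, 24]
After line 2 (b = a[:], copy): a = [15, 13, 24], b = [15, 13, 24]
After line 3 (c = list(a) is a copy, new object): c = [15, 13, 24]
After line 4 (b[0] = 15 * 5 = 75; only b mutates (copy)): a = [15, 13, 24], b = [75, 13, 24], c = [15, 13, 24]
After line 5 (a[0] = 15, c[0] = 15; result = True)

True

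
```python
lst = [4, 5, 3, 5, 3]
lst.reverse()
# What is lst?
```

[3, 5, 3, 5, 4]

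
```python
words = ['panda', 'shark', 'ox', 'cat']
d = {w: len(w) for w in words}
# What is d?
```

{'panda': 5, 'shark': 5, 'ox': 2, 'cat': 3}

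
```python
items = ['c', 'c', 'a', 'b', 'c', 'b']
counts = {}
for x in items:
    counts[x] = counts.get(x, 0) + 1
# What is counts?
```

Initial: counts = {}, items = ['c', 'c', 'a', 'b', 'c', 'b']
See 'c': counts = {'c': 1}
See 'c': counts = {'c': 2}
See 'a': counts = {'c': 2, 'a': 1}
See 'b': counts = {'c': 2, 'a': 1, 'b': 1}
See 'c': counts = {'c': 3, 'a': 1, 'b': 1}
See 'b': counts = {'c': 3, 'a': 1, 'b': 2}

{'c': 3, 'a': 1, 'b': 2}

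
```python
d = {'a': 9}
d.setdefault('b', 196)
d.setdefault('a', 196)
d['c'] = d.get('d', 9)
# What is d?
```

After line 1: d = {'a': 9}
After line 2 (setdefault adds 'b'=196): d = {'a': 9, 'b': 196}
After line 3 (setdefault 'a' no-op, already exists): d = {'a': 9, 'b': 196}
After line 4 (get('d', 9) returns default since 'd' not in d): d = {'a': 9, 'b': 196, 'c': 9}

{'a': 9, 'b': 196, 'c': 9}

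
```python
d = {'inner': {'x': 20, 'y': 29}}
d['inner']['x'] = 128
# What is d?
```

After line 1: d = {'inner': {'x': 20, 'y': 29}}
After line 2 (inner x overwritten): d = {'inner': {'x': 128, 'y': 29}}

{'inner': {'x': 128, 'y': 29}}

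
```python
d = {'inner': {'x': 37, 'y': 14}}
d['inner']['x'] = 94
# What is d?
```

After line 1: d = {'inner': {'x': 37, 'y': 14}}
After line 2 (inner x overwritten): d = {'inner': {'x': 94, 'y': 14}}

{'inner': {'x': 94, 'y': 14}}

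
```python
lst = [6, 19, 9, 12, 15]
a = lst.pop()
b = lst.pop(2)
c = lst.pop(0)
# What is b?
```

After line 1: lst = [6, 19, 9, 12, 15]
After line 2 (pop() -> a = 15): lst = [6, 19, 9, 12]
After line 3 (pop(2) -> b = 9): lst = [6, 19, 12]
After line 4 (pop(0) -> c = 6): lst = [19, 12]

9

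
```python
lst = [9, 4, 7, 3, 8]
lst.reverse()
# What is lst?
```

[8, 3, 7, 4, 9]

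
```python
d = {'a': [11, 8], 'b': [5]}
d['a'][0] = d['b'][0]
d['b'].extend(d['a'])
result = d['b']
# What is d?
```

After line 1: d = {'a': [11, 8], 'b': [5]}
After line 2 (a[0] = b[0] = 5): d = {'a': [5, 8], 'b': [5]}
After line 3 (b.extend(a) appends [5, 8]): d = {'a': [5, 8], 'b': [5, 5, 8]}
After line 4: result = d['b'] = [5, 5, 8]

{'a': [5, 8], 'b': [5, 5, 8]}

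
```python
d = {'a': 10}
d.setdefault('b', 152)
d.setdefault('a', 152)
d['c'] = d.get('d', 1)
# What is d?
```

After line 1: d = {'a': 10}
After line 2 (setdefault adds 'b'=152): d = {'a': 10, 'b': 152}
After line 3 (setdefault 'a' no-op, already exists): d = {'a': 10, 'b': 152}
After line 4 (get('d', 1) returns default since 'd' not in d): d = {'a': 10, 'b': 152, 'c': 1}

{'a': 10, 'b': 152, 'c': 1}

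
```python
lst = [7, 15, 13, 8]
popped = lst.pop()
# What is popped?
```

8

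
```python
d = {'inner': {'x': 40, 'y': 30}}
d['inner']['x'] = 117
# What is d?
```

After line 1: d = {'inner': {'x': 40, 'y': 30}}
After line 2 (inner x overwritten): d = {'inner': {'x': 117, 'y': 30}}

{'inner': {'x': 117, 'y': 30}}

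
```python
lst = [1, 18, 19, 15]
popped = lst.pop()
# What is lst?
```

[1, 18, 19]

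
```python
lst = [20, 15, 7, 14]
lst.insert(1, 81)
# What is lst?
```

[20, 81, 15, 7, 14]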